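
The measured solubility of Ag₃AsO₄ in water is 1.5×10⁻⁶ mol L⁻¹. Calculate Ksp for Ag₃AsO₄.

Ksp = 1.4×10⁻²²

Ag₃AsO₄(s) ⇌ 3 Ag⁺(aq) + AsO₄³⁻(aq)
For each mole of Ag₃AsO₄ that dissolves per liter, [Ag⁺] = 3s and [AsO₄³⁻] = s; let s denote this solubility.
Ksp = [Ag⁺]^3[AsO₄³⁻] = (3s)^3 · s = 27s^4
Ksp = 27 × (1.5×10⁻⁶)^4 = 1.4×10⁻²²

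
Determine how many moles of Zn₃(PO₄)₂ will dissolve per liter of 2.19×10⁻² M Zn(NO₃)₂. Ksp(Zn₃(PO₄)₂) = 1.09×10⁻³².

Zn₃(PO₄)₂(s) ⇌ 3 Zn²⁺(aq) + 2 PO₄³⁻(aq)
Let s be the solubility of Zn₃(PO₄)₂ here. The common ion gives [Zn²⁺] ≈ 2.19×10⁻² M, and [PO₄³⁻] = 2s.
Ksp = [Zn²⁺]^3[PO₄³⁻]^2 = (2.19×10⁻²)^3(2s)^2
(2s)^2 = 1.09×10⁻³² / (2.19×10⁻²)^3 = 1.04×10⁻²⁷
s = 1.61×10⁻¹⁴ M

1.61×10⁻¹⁴ M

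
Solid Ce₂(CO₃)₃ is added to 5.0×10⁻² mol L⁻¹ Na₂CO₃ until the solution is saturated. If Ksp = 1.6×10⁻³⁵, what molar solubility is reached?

1.8×10⁻¹⁶ M

Ce₂(CO₃)₃(s) ⇌ 2 Ce³⁺(aq) + 3 CO₃²⁻(aq)
The solution already contains CO₃²⁻ at 5.0×10⁻² mol L⁻¹. Let s be the molar solubility of Ce₂(CO₃)₃.
[CO₃²⁻] ≈ 5.0×10⁻² mol L⁻¹ (common ion dominates); [Ce³⁺] = 2s.
Ksp = [Ce³⁺]^2[CO₃²⁻]^3 = (2s)^2(5.0×10⁻²)^3
(2s)^2 = 1.6×10⁻³⁵ / (5.0×10⁻²)^3 = 1.3×10⁻³¹
s = 1.8×10⁻¹⁶ mol L⁻¹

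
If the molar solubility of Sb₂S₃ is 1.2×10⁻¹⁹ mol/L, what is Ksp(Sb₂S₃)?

Ksp = 2.7×10⁻⁹³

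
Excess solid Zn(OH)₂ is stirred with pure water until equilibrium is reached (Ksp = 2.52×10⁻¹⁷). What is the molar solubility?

1.85×10⁻⁶ M

Zn(OH)₂(s) ⇌ Zn²⁺(aq) + 2 OH⁻(aq)
If s mol/L of Zn(OH)₂ dissolves, [Zn²⁺] = s and [OH⁻] = 2s.
Ksp = [Zn²⁺][OH⁻]^2 = s · (2s)^2 = 4s^3
4s^3 = 2.52×10⁻¹⁷  ⇒  s^3 = 6.30×10⁻¹⁸
Taking the 3rd root, s = 1.85×10⁻⁶ mol L⁻¹.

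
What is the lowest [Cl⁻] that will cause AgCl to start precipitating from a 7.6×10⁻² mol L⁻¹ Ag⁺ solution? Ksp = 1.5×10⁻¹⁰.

Precipitation begins when Q = Ksp.
AgCl(s) ⇌ Ag⁺(aq) + Cl⁻(aq)
Ksp = [Ag⁺][Cl⁻] = [Cl⁻](7.6×10⁻²)
[Cl⁻] = 1.5×10⁻¹⁰ / (7.6×10⁻²) = 2.0×10⁻⁹
[Cl⁻] = 2.0×10⁻⁹ mol L⁻¹

2.0×10⁻⁹ M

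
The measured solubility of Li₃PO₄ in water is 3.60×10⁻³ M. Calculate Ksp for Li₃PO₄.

Ksp = 4.53×10⁻⁹

Li₃PO₄(s) ⇌ 3 Li⁺(aq) + PO₄³⁻(aq)
For each mole of Li₃PO₄ that dissolves per liter, [Li⁺] = 3s and [PO₄³⁻] = s; let s denote this solubility.
Ksp = [Li⁺]^3[PO₄³⁻] = (3s)^3 · s = 27s^4
Ksp = 27 × (3.60×10⁻³)^4 = 4.53×10⁻⁹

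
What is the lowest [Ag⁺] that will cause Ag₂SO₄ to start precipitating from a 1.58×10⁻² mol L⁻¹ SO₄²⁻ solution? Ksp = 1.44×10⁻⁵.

Each salt precipitates once Q = Ksp for that salt.
Ag₂SO₄(s) ⇌ 2 Ag⁺(aq) + SO₄²⁻(aq)
Ksp = [Ag⁺]^2[SO₄²⁻] = [Ag⁺]^2(1.58×10⁻²)
[Ag⁺]^2 = 1.44×10⁻⁵ / (1.58×10⁻²) = 9.11×10⁻⁴
[Ag⁺] = 3.02×10⁻² mol L⁻¹

3.02×10⁻² M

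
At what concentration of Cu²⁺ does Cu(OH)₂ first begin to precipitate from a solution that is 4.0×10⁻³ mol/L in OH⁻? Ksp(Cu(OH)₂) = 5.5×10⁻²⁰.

Precipitation begins when Q = Ksp.
Cu(OH)₂(s) ⇌ Cu²⁺(aq) + 2 OH⁻(aq)
Ksp = [Cu²⁺][OH⁻]^2 = [Cu²⁺](4.0×10⁻³)^2
[Cu²⁺] = 5.5×10⁻²⁰ / (4.0×10⁻³)^2 = 3.4×10⁻¹⁵
[Cu²⁺] = 3.4×10⁻¹⁵ mol/L

3.4×10⁻¹⁵ M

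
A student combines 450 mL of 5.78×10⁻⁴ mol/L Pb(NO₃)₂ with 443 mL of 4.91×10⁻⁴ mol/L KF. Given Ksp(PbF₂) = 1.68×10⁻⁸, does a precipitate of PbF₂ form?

No

Total volume after mixing = 450 + 443 = 893 mL.
[Pb²⁺] = (5.78×10⁻⁴)(450)/893 = 2.91×10⁻⁴ mol/L
[F⁻] = (4.91×10⁻⁴)(443)/893 = 2.44×10⁻⁴ mol/L
Q = [Pb²⁺][F⁻]^2 = 1.73×10⁻¹¹
Q < Ksp (1.73×10⁻¹¹ vs 1.68×10⁻⁸); the solution remains unsaturated and no precipitate forms.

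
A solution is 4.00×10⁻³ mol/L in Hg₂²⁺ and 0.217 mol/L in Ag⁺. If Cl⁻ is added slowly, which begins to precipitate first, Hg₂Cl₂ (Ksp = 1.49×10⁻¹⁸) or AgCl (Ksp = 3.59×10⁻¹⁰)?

A salt starts to precipitate once the ion product Q reaches its Ksp.
For Hg₂Cl₂: [Cl⁻] = (Ksp/[Hg₂²⁺])^(1/2) = 1.93×10⁻⁸ mol/L
For AgCl: [Cl⁻] = (Ksp/[Ag⁺]) = 1.65×10⁻⁹ mol/L
The smaller threshold [Cl⁻] is reached first, so AgCl precipitates first.

AgCl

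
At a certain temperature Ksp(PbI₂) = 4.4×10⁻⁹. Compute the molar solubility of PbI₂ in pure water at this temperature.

1.0×10⁻³ M

PbI₂(s) ⇌ Pb²⁺(aq) + 2 I⁻(aq)
For each mole of PbI₂ that dissolves per liter, [Pb²⁺] = s and [I⁻] = 2s; let s denote this solubility.
Ksp = [Pb²⁺][I⁻]^2 = s · (2s)^2 = 4s^3
4s^3 = 4.4×10⁻⁹  ⇒  s^3 = 1.1×10⁻⁹
s = 1.0×10⁻³ M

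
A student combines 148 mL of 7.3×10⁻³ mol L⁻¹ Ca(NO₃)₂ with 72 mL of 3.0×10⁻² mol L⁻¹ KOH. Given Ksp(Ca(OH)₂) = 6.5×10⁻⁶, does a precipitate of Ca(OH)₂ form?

Total volume after mixing = 148 + 72 = 220 mL.
[Ca²⁺] = (7.3×10⁻³)(148)/220 = 4.9×10⁻³ mol L⁻¹
[OH⁻] = (3.0×10⁻²)(72)/220 = 9.8×10⁻³ mol L⁻¹
Q = [Ca²⁺][OH⁻]^2 = 4.7×10⁻⁷
Q < Ksp (4.7×10⁻⁷ vs 6.5×10⁻⁶); the solution remains unsaturated and no precipitate forms.

No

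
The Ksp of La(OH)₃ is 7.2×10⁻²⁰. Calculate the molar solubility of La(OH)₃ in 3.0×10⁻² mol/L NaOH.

2.7×10⁻¹⁵ M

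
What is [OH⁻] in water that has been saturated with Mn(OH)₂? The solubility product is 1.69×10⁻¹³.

Mn(OH)₂(s) ⇌ Mn²⁺(aq) + 2 OH⁻(aq)
Let s be the molar solubility. Then [Mn²⁺] = s and [OH⁻] = 2s.
Ksp = [Mn²⁺][OH⁻]^2 = s · (2s)^2 = 4s^3 = 1.69×10⁻¹³
s = 3.48×10⁻⁵ mol L⁻¹
[OH⁻] = 2s = 6.97×10⁻⁵ mol L⁻¹

6.97×10⁻⁵ M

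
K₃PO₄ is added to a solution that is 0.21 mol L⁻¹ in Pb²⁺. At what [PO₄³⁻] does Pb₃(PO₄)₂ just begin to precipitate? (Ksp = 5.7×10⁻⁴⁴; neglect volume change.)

2.5×10⁻²¹ M

Each salt precipitates once Q = Ksp for that salt.
Pb₃(PO₄)₂(s) ⇌ 3 Pb²⁺(aq) + 2 PO₄³⁻(aq)
Ksp = [Pb²⁺]^3[PO₄³⁻]^2 = [PO₄³⁻]^2(0.21)^3
[PO₄³⁻]^2 = 5.7×10⁻⁴⁴ / (0.21)^3 = 6.2×10⁻⁴²
[PO₄³⁻] = 2.5×10⁻²¹ mol L⁻¹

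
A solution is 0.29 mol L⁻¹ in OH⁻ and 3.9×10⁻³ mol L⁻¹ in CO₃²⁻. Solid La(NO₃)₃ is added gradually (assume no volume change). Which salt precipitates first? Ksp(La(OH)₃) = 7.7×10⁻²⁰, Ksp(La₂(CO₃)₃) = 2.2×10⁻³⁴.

La(OH)₃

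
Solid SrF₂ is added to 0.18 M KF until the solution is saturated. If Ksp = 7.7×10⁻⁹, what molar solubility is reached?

2.4×10⁻⁷ M

SrF₂(s) ⇌ Sr²⁺(aq) + 2 F⁻(aq)
The solution already contains F⁻ at 0.18 M. Let s be the molar solubility of SrF₂.
[F⁻] ≈ 0.18 M (common ion dominates); [Sr²⁺] = s.
Ksp = [Sr²⁺][F⁻]^2 = s(0.18)^2
s = 7.7×10⁻⁹ / (0.18)^2 = 2.4×10⁻⁷
s = 2.4×10⁻⁷ M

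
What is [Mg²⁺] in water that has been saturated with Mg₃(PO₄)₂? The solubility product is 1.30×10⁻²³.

Mg₃(PO₄)₂(s) ⇌ 3 Mg²⁺(aq) + 2 PO₄³⁻(aq)
With molar solubility s: [Mg²⁺] = 3s, [PO₄³⁻] = 2s.
Ksp = [Mg²⁺]^3[PO₄³⁻]^2 = (3s)^3 · (2s)^2 = 108s^5 = 1.30×10⁻²³
s = 1.04×10⁻⁵ M
[Mg²⁺] = 3s = 3.11×10⁻⁵ M

3.11×10⁻⁵ M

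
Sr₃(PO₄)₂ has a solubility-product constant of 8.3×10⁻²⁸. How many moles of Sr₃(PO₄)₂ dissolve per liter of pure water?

1.5×10⁻⁶ M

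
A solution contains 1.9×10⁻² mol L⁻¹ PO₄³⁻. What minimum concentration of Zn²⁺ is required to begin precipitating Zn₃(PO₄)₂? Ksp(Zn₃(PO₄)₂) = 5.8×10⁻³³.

2.5×10⁻¹⁰ M

A salt starts to precipitate once the ion product Q reaches its Ksp.
Zn₃(PO₄)₂(s) ⇌ 3 Zn²⁺(aq) + 2 PO₄³⁻(aq)
Ksp = [Zn²⁺]^3[PO₄³⁻]^2 = [Zn²⁺]^3(1.9×10⁻²)^2
[Zn²⁺]^3 = 5.8×10⁻³³ / (1.9×10⁻²)^2 = 1.6×10⁻²⁹
[Zn²⁺] = 2.5×10⁻¹⁰ mol L⁻¹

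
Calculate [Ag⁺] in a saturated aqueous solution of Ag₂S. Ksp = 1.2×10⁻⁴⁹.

6.2×10⁻¹⁷ M

Ag₂S(s) ⇌ 2 Ag⁺(aq) + S²⁻(aq)
With molar solubility s: [Ag⁺] = 2s, [S²⁻] = s.
Ksp = [Ag⁺]^2[S²⁻] = (2s)^2 · s = 4s^3 = 1.2×10⁻⁴⁹
s = 3.1×10⁻¹⁷ mol L⁻¹
[Ag⁺] = 2s = 6.2×10⁻¹⁷ mol L⁻¹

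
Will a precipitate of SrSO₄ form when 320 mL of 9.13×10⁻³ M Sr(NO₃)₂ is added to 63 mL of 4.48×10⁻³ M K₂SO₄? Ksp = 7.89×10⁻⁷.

After mixing, V = 320 mL + 63 mL = 383 mL.
[Sr²⁺] = (9.13×10⁻³)(320)/383 = 7.63×10⁻³ M
[SO₄²⁻] = (4.48×10⁻³)(63)/383 = 7.37×10⁻⁴ M
Q = [Sr²⁺][SO₄²⁻] = 5.62×10⁻⁶
Because Q > Ksp (5.62×10⁻⁶ vs 7.89×10⁻⁷), a precipitate of SrSO₄ forms.

Yes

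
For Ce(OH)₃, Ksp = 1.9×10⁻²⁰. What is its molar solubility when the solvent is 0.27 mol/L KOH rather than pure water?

9.7×10⁻¹⁹ M

Ce(OH)₃(s) ⇌ Ce³⁺(aq) + 3 OH⁻(aq)
The solution already contains OH⁻ at 0.27 mol/L. Let s be the molar solubility of Ce(OH)₃.
[OH⁻] ≈ 0.27 mol/L (common ion dominates); [Ce³⁺] = s.
Ksp = [Ce³⁺][OH⁻]^3 = s(0.27)^3
s = 1.9×10⁻²⁰ / (0.27)^3 = 9.7×10⁻¹⁹
s = 9.7×10⁻¹⁹ mol/L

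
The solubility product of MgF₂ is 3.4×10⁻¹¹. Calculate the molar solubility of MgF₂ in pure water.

MgF₂(s) ⇌ Mg²⁺(aq) + 2 F⁻(aq)
With molar solubility s: [Mg²⁺] = s, [F⁻] = 2s.
Ksp = [Mg²⁺][F⁻]^2 = s · (2s)^2 = 4s^3
4s^3 = 3.4×10⁻¹¹  ⇒  s^3 = 8.5×10⁻¹²
s = (8.5×10⁻¹²)^(1/3) = 2.0×10⁻⁴ mol L⁻¹

2.0×10⁻⁴ M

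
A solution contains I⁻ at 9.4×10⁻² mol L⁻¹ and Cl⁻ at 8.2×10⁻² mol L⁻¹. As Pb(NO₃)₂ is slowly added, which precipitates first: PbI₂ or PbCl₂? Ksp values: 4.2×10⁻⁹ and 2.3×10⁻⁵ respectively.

PbI₂

Each salt precipitates once Q = Ksp for that salt.
For PbI₂: [Pb²⁺] = (Ksp/[I⁻]^2) = 4.8×10⁻⁷ mol L⁻¹
For PbCl₂: [Pb²⁺] = (Ksp/[Cl⁻]^2) = 3.4×10⁻³ mol L⁻¹
Since PbI₂ needs less Pb²⁺ to reach saturation, it precipitates first.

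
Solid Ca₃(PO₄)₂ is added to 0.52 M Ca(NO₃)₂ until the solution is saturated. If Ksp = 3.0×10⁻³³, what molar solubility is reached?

Ca₃(PO₄)₂(s) ⇌ 3 Ca²⁺(aq) + 2 PO₄³⁻(aq)
The solution already contains Ca²⁺ at 0.52 M. Let s be the molar solubility of Ca₃(PO₄)₂.
[Ca²⁺] ≈ 0.52 M (common ion dominates); [PO₄³⁻] = 2s.
Ksp = [Ca²⁺]^3[PO₄³⁻]^2 = (0.52)^3(2s)^2
(2s)^2 = 3.0×10⁻³³ / (0.52)^3 = 2.1×10⁻³²
s = 7.3×10⁻¹⁷ M

7.3×10⁻¹⁷ M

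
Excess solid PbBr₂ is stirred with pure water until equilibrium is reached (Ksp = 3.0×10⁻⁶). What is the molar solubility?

9.1×10⁻³ M

PbBr₂(s) ⇌ Pb²⁺(aq) + 2 Br⁻(aq)
With molar solubility s: [Pb²⁺] = s, [Br⁻] = 2s.
Ksp = [Pb²⁺][Br⁻]^2 = s · (2s)^2 = 4s^3
4s^3 = 3.0×10⁻⁶  ⇒  s^3 = 7.5×10⁻⁷
Taking the 3rd root, s = 9.1×10⁻³ mol L⁻¹.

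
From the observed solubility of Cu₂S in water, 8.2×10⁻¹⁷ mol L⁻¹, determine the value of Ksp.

Cu₂S(s) ⇌ 2 Cu⁺(aq) + S²⁻(aq)
With molar solubility s: [Cu⁺] = 2s, [S²⁻] = s.
Ksp = [Cu⁺]^2[S²⁻] = (2s)^2 · s = 4s^3
Ksp = 4 × (8.2×10⁻¹⁷)^3 = 2.2×10⁻⁴⁸

Ksp = 2.2×10⁻⁴⁸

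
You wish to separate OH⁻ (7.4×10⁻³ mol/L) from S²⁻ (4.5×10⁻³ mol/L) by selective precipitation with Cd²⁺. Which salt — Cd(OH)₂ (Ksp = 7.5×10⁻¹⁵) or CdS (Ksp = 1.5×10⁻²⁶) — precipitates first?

Precipitation begins when Q = Ksp.
For Cd(OH)₂: [Cd²⁺] = (Ksp/[OH⁻]^2) = 1.4×10⁻¹⁰ mol/L
For CdS: [Cd²⁺] = (Ksp/[S²⁻]) = 3.3×10⁻²⁴ mol/L
Since CdS needs less Cd²⁺ to reach saturation, it precipitates first.

CdS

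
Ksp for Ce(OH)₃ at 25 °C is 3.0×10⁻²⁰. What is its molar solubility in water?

5.8×10⁻⁶ M

Ce(OH)₃(s) ⇌ Ce³⁺(aq) + 3 OH⁻(aq)
With molar solubility s: [Ce³⁺] = s, [OH⁻] = 3s.
Ksp = [Ce³⁺][OH⁻]^3 = s · (3s)^3 = 27s^4
27s^4 = 3.0×10⁻²⁰  ⇒  s^4 = 1.1×10⁻²¹
s = (1.1×10⁻²¹)^(1/4) = 5.8×10⁻⁶ mol/L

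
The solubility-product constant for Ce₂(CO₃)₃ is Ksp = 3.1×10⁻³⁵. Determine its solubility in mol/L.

Ce₂(CO₃)₃(s) ⇌ 2 Ce³⁺(aq) + 3 CO₃²⁻(aq)
With molar solubility s: [Ce³⁺] = 2s, [CO₃²⁻] = 3s.
Ksp = [Ce³⁺]^2[CO₃²⁻]^3 = (2s)^2 · (3s)^3 = 108s^5
108s^5 = 3.1×10⁻³⁵  ⇒  s^5 = 2.9×10⁻³⁷
s = 4.9×10⁻⁸ M

4.9×10⁻⁸ M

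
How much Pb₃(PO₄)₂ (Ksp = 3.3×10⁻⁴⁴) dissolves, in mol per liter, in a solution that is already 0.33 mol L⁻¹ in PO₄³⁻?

2.2×10⁻¹⁵ M

Pb₃(PO₄)₂(s) ⇌ 3 Pb²⁺(aq) + 2 PO₄³⁻(aq)
Let s be the solubility of Pb₃(PO₄)₂ here. The common ion gives [PO₄³⁻] ≈ 0.33 mol L⁻¹, and [Pb²⁺] = 3s.
Ksp = [Pb²⁺]^3[PO₄³⁻]^2 = (3s)^3(0.33)^2
(3s)^3 = 3.3×10⁻⁴⁴ / (0.33)^2 = 3.0×10⁻⁴³
s = 2.2×10⁻¹⁵ mol L⁻¹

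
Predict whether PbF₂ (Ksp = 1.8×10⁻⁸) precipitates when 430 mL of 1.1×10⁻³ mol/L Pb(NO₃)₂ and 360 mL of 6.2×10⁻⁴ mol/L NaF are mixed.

No

Total volume after mixing = 430 + 360 = 790 mL.
[Pb²⁺] = (1.1×10⁻³)(430)/790 = 6.0×10⁻⁴ mol/L
[F⁻] = (6.2×10⁻⁴)(360)/790 = 2.8×10⁻⁴ mol/L
Q = [Pb²⁺][F⁻]^2 = 4.8×10⁻¹¹
Q = 4.8×10⁻¹¹ < Ksp = 1.8×10⁻⁸, so the solution is unsaturated and no precipitate forms.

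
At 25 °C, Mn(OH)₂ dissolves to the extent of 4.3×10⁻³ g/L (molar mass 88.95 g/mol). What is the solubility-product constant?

Ksp = 4.5×10⁻¹³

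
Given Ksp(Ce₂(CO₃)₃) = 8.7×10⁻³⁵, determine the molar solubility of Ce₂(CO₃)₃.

6.0×10⁻⁸ M

Ce₂(CO₃)₃(s) ⇌ 2 Ce³⁺(aq) + 3 CO₃²⁻(aq)
If s mol/L of Ce₂(CO₃)₃ dissolves, [Ce³⁺] = 2s and [CO₃²⁻] = 3s.
Ksp = [Ce³⁺]^2[CO₃²⁻]^3 = (2s)^2 · (3s)^3 = 108s^5
108s^5 = 8.7×10⁻³⁵  ⇒  s^5 = 8.1×10⁻³⁷
s = (8.1×10⁻³⁷)^(1/5) = 6.0×10⁻⁸ mol L⁻¹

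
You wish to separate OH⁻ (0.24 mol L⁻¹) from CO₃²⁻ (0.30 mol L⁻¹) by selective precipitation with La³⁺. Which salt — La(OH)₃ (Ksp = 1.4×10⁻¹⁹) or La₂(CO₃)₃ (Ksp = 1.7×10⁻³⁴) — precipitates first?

A salt starts to precipitate once the ion product Q reaches its Ksp.
For La(OH)₃: [La³⁺] = (Ksp/[OH⁻]^3) = 1.0×10⁻¹⁷ mol L⁻¹
For La₂(CO₃)₃: [La³⁺] = (Ksp/[CO₃²⁻]^3)^(1/2) = 7.9×10⁻¹⁷ mol L⁻¹
La(OH)₃ requires the lower [La³⁺], so it precipitates first.

La(OH)₃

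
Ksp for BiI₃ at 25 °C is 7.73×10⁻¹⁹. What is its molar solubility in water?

1.30×10⁻⁵ M

BiI₃(s) ⇌ Bi³⁺(aq) + 3 I⁻(aq)
For each mole of BiI₃ that dissolves per liter, [Bi³⁺] = s and [I⁻] = 3s; let s denote this solubility.
Ksp = [Bi³⁺][I⁻]^3 = s · (3s)^3 = 27s^4
27s^4 = 7.73×10⁻¹⁹  ⇒  s^4 = 2.86×10⁻²⁰
Taking the 4th root, s = 1.30×10⁻⁵ mol L⁻¹.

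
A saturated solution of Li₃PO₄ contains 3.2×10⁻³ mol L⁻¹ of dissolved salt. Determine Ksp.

Ksp = 2.8×10⁻⁹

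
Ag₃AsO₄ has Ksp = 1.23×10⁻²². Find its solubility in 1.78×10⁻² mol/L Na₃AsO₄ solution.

6.35×10⁻⁸ M

Ag₃AsO₄(s) ⇌ 3 Ag⁺(aq) + AsO₄³⁻(aq)
With AsO₄³⁻ already at 1.78×10⁻² mol/L and s small, take [AsO₄³⁻] ≈ 1.78×10⁻² mol/L and [Ag⁺] = 3s.
Ksp = [Ag⁺]^3[AsO₄³⁻] = (3s)^3(1.78×10⁻²)
(3s)^3 = 1.23×10⁻²² / (1.78×10⁻²) = 6.91×10⁻²¹
s = 6.35×10⁻⁸ mol/L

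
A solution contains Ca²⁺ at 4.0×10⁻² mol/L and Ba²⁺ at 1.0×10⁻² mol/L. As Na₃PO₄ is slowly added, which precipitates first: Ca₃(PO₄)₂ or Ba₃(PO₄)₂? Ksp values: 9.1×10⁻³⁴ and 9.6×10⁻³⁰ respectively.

Each salt precipitates once Q = Ksp for that salt.
For Ca₃(PO₄)₂: [PO₄³⁻] = (Ksp/[Ca²⁺]^3)^(1/2) = 3.8×10⁻¹⁵ mol/L
For Ba₃(PO₄)₂: [PO₄³⁻] = (Ksp/[Ba²⁺]^3)^(1/2) = 3.1×10⁻¹² mol/L
Since Ca₃(PO₄)₂ needs less PO₄³⁻ to reach saturation, it precipitates first.

Ca₃(PO₄)₂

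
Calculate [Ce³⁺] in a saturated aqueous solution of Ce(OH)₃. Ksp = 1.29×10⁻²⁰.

Ce(OH)₃(s) ⇌ Ce³⁺(aq) + 3 OH⁻(aq)
For each mole of Ce(OH)₃ that dissolves per liter, [Ce³⁺] = s and [OH⁻] = 3s; let s denote this solubility.
Ksp = [Ce³⁺][OH⁻]^3 = s · (3s)^3 = 27s^4 = 1.29×10⁻²⁰
s = 4.68×10⁻⁶ M
[Ce³⁺] = s = 4.68×10⁻⁶ M

4.68×10⁻⁶ M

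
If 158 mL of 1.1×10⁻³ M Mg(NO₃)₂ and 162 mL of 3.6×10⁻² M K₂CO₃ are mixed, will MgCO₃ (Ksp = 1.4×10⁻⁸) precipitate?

Yes

The combined volume is 320 mL.
[Mg²⁺] = (1.1×10⁻³)(158)/320 = 5.4×10⁻⁴ M
[CO₃²⁻] = (3.6×10⁻²)(162)/320 = 1.8×10⁻² M
Q = [Mg²⁺][CO₃²⁻] = 9.9×10⁻⁶
Since Q (9.9×10⁻⁶) exceeds Ksp (1.4×10⁻⁸), MgCO₃ will precipitate.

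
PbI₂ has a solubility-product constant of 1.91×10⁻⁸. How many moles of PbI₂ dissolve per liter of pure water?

1.68×10⁻³ M

PbI₂(s) ⇌ Pb²⁺(aq) + 2 I⁻(aq)
For each mole of PbI₂ that dissolves per liter, [Pb²⁺] = s and [I⁻] = 2s; let s denote this solubility.
Ksp = [Pb²⁺][I⁻]^2 = s · (2s)^2 = 4s^3
4s^3 = 1.91×10⁻⁸  ⇒  s^3 = 4.78×10⁻⁹
s = 1.68×10⁻³ mol L⁻¹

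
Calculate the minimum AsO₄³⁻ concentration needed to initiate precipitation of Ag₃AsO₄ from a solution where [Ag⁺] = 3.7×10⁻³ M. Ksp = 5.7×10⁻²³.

A salt starts to precipitate once the ion product Q reaches its Ksp.
Ag₃AsO₄(s) ⇌ 3 Ag⁺(aq) + AsO₄³⁻(aq)
Ksp = [Ag⁺]^3[AsO₄³⁻] = [AsO₄³⁻](3.7×10⁻³)^3
[AsO₄³⁻] = 5.7×10⁻²³ / (3.7×10⁻³)^3 = 1.1×10⁻¹⁵
[AsO₄³⁻] = 1.1×10⁻¹⁵ M

1.1×10⁻¹⁵ M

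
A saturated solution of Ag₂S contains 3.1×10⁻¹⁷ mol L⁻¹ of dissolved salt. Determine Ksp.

Ag₂S(s) ⇌ 2 Ag⁺(aq) + S²⁻(aq)
Let s be the molar solubility. Then [Ag⁺] = 2s and [S²⁻] = s.
Ksp = [Ag⁺]^2[S²⁻] = (2s)^2 · s = 4s^3
Ksp = 4 × (3.1×10⁻¹⁷)^3 = 1.2×10⁻⁴⁹

Ksp = 1.2×10⁻⁴⁹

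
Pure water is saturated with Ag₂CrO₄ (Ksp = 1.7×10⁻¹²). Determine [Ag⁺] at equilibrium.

1.5×10⁻⁴ M

Ag₂CrO₄(s) ⇌ 2 Ag⁺(aq) + CrO₄²⁻(aq)
With molar solubility s: [Ag⁺] = 2s, [CrO₄²⁻] = s.
Ksp = [Ag⁺]^2[CrO₄²⁻] = (2s)^2 · s = 4s^3 = 1.7×10⁻¹²
s = 7.5×10⁻⁵ M
[Ag⁺] = 2s = 1.5×10⁻⁴ M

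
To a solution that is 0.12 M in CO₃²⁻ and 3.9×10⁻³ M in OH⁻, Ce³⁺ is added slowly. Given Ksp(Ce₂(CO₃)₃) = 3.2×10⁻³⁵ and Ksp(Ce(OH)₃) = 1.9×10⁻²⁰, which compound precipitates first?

A salt starts to precipitate once the ion product Q reaches its Ksp.
For Ce₂(CO₃)₃: [Ce³⁺] = (Ksp/[CO₃²⁻]^3)^(1/2) = 1.4×10⁻¹⁶ M
For Ce(OH)₃: [Ce³⁺] = (Ksp/[OH⁻]^3) = 3.2×10⁻¹³ M
Since Ce₂(CO₃)₃ needs less Ce³⁺ to reach saturation, it precipitates first.

Ce₂(CO₃)₃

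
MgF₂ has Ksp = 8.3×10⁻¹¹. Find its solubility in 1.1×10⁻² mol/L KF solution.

6.9×10⁻⁷ M

MgF₂(s) ⇌ Mg²⁺(aq) + 2 F⁻(aq)
Let s be the solubility of MgF₂ here. The common ion gives [F⁻] ≈ 1.1×10⁻² mol/L, and [Mg²⁺] = s.
Ksp = [Mg²⁺][F⁻]^2 = s(1.1×10⁻²)^2
s = 8.3×10⁻¹¹ / (1.1×10⁻²)^2 = 6.9×10⁻⁷
s = 6.9×10⁻⁷ mol/L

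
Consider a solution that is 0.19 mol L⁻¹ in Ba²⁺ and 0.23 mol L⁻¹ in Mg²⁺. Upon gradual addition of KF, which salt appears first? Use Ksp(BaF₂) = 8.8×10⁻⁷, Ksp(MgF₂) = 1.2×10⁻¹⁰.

MgF₂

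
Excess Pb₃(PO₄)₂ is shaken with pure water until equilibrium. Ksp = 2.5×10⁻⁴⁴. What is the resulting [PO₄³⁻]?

1.5×10⁻⁹ M

Pb₃(PO₄)₂(s) ⇌ 3 Pb²⁺(aq) + 2 PO₄³⁻(aq)
With molar solubility s: [Pb²⁺] = 3s, [PO₄³⁻] = 2s.
Ksp = [Pb²⁺]^3[PO₄³⁻]^2 = (3s)^3 · (2s)^2 = 108s^5 = 2.5×10⁻⁴⁴
s = 7.5×10⁻¹⁰ M
[PO₄³⁻] = 2s = 1.5×10⁻⁹ M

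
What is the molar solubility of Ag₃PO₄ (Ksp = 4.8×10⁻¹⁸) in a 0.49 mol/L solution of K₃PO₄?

Ag₃PO₄(s) ⇌ 3 Ag⁺(aq) + PO₄³⁻(aq)
Let s be the solubility of Ag₃PO₄ here. The common ion gives [PO₄³⁻] ≈ 0.49 mol/L, and [Ag⁺] = 3s.
Ksp = [Ag⁺]^3[PO₄³⁻] = (3s)^3(0.49)
(3s)^3 = 4.8×10⁻¹⁸ / (0.49) = 9.8×10⁻¹⁸
s = 7.1×10⁻⁷ mol/L

7.1×10⁻⁷ M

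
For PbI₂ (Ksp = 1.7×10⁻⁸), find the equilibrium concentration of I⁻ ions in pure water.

3.2×10⁻³ M

PbI₂(s) ⇌ Pb²⁺(aq) + 2 I⁻(aq)
If s mol/L of PbI₂ dissolves, [Pb²⁺] = s and [I⁻] = 2s.
Ksp = [Pb²⁺][I⁻]^2 = s · (2s)^2 = 4s^3 = 1.7×10⁻⁸
s = 1.6×10⁻³ mol/L
[I⁻] = 2s = 3.2×10⁻³ mol/L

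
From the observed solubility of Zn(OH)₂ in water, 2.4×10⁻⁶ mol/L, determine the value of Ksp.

Zn(OH)₂(s) ⇌ Zn²⁺(aq) + 2 OH⁻(aq)
With molar solubility s: [Zn²⁺] = s, [OH⁻] = 2s.
Ksp = [Zn²⁺][OH⁻]^2 = s · (2s)^2 = 4s^3
Ksp = 4 × (2.4×10⁻⁶)^3 = 5.5×10⁻¹⁷

Ksp = 5.5×10⁻¹⁷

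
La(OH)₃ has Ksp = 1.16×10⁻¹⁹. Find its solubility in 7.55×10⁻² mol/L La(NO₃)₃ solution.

3.85×10⁻⁷ M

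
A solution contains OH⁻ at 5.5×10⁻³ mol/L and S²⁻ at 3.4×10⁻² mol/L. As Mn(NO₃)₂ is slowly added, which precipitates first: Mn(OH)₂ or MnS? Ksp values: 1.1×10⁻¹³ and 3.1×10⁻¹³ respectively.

Each salt precipitates once Q = Ksp for that salt.
For Mn(OH)₂: [Mn²⁺] = (Ksp/[OH⁻]^2) = 3.6×10⁻⁹ mol/L
For MnS: [Mn²⁺] = (Ksp/[S²⁻]) = 9.1×10⁻¹² mol/L
MnS requires the lower [Mn²⁺], so it precipitates first.

MnS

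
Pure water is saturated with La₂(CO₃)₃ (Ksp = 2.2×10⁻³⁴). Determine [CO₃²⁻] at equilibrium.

2.2×10⁻⁷ M

La₂(CO₃)₃(s) ⇌ 2 La³⁺(aq) + 3 CO₃²⁻(aq)
Let s be the molar solubility. Then [La³⁺] = 2s and [CO₃²⁻] = 3s.
Ksp = [La³⁺]^2[CO₃²⁻]^3 = (2s)^2 · (3s)^3 = 108s^5 = 2.2×10⁻³⁴
s = 7.3×10⁻⁸ mol L⁻¹
[CO₃²⁻] = 3s = 2.2×10⁻⁷ mol L⁻¹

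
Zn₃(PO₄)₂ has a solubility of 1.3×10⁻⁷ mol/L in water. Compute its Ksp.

Ksp = 4.0×10⁻³³

Zn₃(PO₄)₂(s) ⇌ 3 Zn²⁺(aq) + 2 PO₄³⁻(aq)
Call the molar solubility s, so that [Zn²⁺] = 3s and [PO₄³⁻] = 2s.
Ksp = [Zn²⁺]^3[PO₄³⁻]^2 = (3s)^3 · (2s)^2 = 108s^5
Ksp = 108 × (1.3×10⁻⁷)^5 = 4.0×10⁻³³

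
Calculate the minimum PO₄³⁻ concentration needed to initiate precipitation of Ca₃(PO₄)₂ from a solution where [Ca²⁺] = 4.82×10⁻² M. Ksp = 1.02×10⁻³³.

3.02×10⁻¹⁵ M

Each salt precipitates once Q = Ksp for that salt.
Ca₃(PO₄)₂(s) ⇌ 3 Ca²⁺(aq) + 2 PO₄³⁻(aq)
Ksp = [Ca²⁺]^3[PO₄³⁻]^2 = [PO₄³⁻]^2(4.82×10⁻²)^3
[PO₄³⁻]^2 = 1.02×10⁻³³ / (4.82×10⁻²)^3 = 9.11×10⁻³⁰
[PO₄³⁻] = 3.02×10⁻¹⁵ M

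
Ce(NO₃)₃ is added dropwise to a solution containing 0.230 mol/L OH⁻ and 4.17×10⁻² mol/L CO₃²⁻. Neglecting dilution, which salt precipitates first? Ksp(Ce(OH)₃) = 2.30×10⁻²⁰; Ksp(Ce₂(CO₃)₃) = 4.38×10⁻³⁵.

Precipitation begins when Q = Ksp.
For Ce(OH)₃: [Ce³⁺] = (Ksp/[OH⁻]^3) = 1.89×10⁻¹⁸ mol/L
For Ce₂(CO₃)₃: [Ce³⁺] = (Ksp/[CO₃²⁻]^3)^(1/2) = 7.77×10⁻¹⁶ mol/L
Ce(OH)₃ requires the lower [Ce³⁺], so it precipitates first.

Ce(OH)₃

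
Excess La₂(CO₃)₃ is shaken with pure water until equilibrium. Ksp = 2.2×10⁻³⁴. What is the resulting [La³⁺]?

La₂(CO₃)₃(s) ⇌ 2 La³⁺(aq) + 3 CO₃²⁻(aq)
For each mole of La₂(CO₃)₃ that dissolves per liter, [La³⁺] = 2s and [CO₃²⁻] = 3s; let s denote this solubility.
Ksp = [La³⁺]^2[CO₃²⁻]^3 = (2s)^2 · (3s)^3 = 108s^5 = 2.2×10⁻³⁴
s = 7.3×10⁻⁸ mol/L
[La³⁺] = 2s = 1.5×10⁻⁷ mol/L

1.5×10⁻⁷ M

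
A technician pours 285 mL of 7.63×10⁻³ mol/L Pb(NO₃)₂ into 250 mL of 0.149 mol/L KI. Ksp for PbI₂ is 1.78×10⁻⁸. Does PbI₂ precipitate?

Yes

Total volume after mixing = 285 + 250 = 535 mL.
[Pb²⁺] = (7.63×10⁻³)(285)/535 = 4.06×10⁻³ mol/L
[I⁻] = (0.149)(250)/535 = 6.96×10⁻² mol/L
Q = [Pb²⁺][I⁻]^2 = 1.97×10⁻⁵
Q = 1.97×10⁻⁵ > Ksp = 1.78×10⁻⁸, so the solution is supersaturated and PbI₂ precipitates.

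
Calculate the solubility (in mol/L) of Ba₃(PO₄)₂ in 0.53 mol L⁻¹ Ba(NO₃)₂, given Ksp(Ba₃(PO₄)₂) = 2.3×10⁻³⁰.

Ba₃(PO₄)₂(s) ⇌ 3 Ba²⁺(aq) + 2 PO₄³⁻(aq)
Let s be the solubility of Ba₃(PO₄)₂ here. The common ion gives [Ba²⁺] ≈ 0.53 mol L⁻¹, and [PO₄³⁻] = 2s.
Ksp = [Ba²⁺]^3[PO₄³⁻]^2 = (0.53)^3(2s)^2
(2s)^2 = 2.3×10⁻³⁰ / (0.53)^3 = 1.5×10⁻²⁹
s = 2.0×10⁻¹⁵ mol L⁻¹

2.0×10⁻¹⁵ M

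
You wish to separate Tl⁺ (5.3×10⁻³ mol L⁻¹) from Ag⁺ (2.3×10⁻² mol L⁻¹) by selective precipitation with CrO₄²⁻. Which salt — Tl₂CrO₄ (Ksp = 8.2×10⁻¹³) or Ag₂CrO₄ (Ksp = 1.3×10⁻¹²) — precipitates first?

A salt starts to precipitate once the ion product Q reaches its Ksp.
For Tl₂CrO₄: [CrO₄²⁻] = (Ksp/[Tl⁺]^2) = 2.9×10⁻⁸ mol L⁻¹
For Ag₂CrO₄: [CrO₄²⁻] = (Ksp/[Ag⁺]^2) = 2.5×10⁻⁹ mol L⁻¹
Since Ag₂CrO₄ needs less CrO₄²⁻ to reach saturation, it precipitates first.

Ag₂CrO₄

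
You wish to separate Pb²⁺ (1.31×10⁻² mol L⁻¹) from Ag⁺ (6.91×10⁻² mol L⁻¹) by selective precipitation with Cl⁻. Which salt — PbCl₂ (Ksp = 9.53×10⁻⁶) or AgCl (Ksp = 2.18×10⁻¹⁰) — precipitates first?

Precipitation begins when Q = Ksp.
For PbCl₂: [Cl⁻] = (Ksp/[Pb²⁺])^(1/2) = 2.70×10⁻² mol L⁻¹
For AgCl: [Cl⁻] = (Ksp/[Ag⁺]) = 3.15×10⁻⁹ mol L⁻¹
Since AgCl needs less Cl⁻ to reach saturation, it precipitates first.

AgCl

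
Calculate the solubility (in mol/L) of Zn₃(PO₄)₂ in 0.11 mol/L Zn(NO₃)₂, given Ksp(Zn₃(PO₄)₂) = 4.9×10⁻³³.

9.6×10⁻¹⁶ M

Zn₃(PO₄)₂(s) ⇌ 3 Zn²⁺(aq) + 2 PO₄³⁻(aq)
With Zn²⁺ already at 0.11 mol/L and s small, take [Zn²⁺] ≈ 0.11 mol/L and [PO₄³⁻] = 2s.
Ksp = [Zn²⁺]^3[PO₄³⁻]^2 = (0.11)^3(2s)^2
(2s)^2 = 4.9×10⁻³³ / (0.11)^3 = 3.7×10⁻³⁰
s = 9.6×10⁻¹⁶ mol/L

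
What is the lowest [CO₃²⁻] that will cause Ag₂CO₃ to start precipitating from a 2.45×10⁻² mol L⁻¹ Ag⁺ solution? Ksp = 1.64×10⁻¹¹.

2.73×10⁻⁸ M

A salt starts to precipitate once the ion product Q reaches its Ksp.
Ag₂CO₃(s) ⇌ 2 Ag⁺(aq) + CO₃²⁻(aq)
Ksp = [Ag⁺]^2[CO₃²⁻] = [CO₃²⁻](2.45×10⁻²)^2
[CO₃²⁻] = 1.64×10⁻¹¹ / (2.45×10⁻²)^2 = 2.73×10⁻⁸
[CO₃²⁻] = 2.73×10⁻⁸ mol L⁻¹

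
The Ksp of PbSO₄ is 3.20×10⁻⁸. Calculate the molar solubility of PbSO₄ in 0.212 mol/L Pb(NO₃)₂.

1.51×10⁻⁷ M

PbSO₄(s) ⇌ Pb²⁺(aq) + SO₄²⁻(aq)
The solution already contains Pb²⁺ at 0.212 mol/L. Let s be the molar solubility of PbSO₄.
[Pb²⁺] ≈ 0.212 mol/L (common ion dominates); [SO₄²⁻] = s.
Ksp = [Pb²⁺][SO₄²⁻] = (0.212)s
s = 3.20×10⁻⁸ / (0.212) = 1.51×10⁻⁷
s = 1.51×10⁻⁷ mol/L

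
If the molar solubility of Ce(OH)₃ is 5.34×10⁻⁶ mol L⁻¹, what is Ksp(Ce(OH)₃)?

Ce(OH)₃(s) ⇌ Ce³⁺(aq) + 3 OH⁻(aq)
Call the molar solubility s, so that [Ce³⁺] = s and [OH⁻] = 3s.
Ksp = [Ce³⁺][OH⁻]^3 = s · (3s)^3 = 27s^4
Ksp = 27 × (5.34×10⁻⁶)^4 = 2.20×10⁻²⁰

Ksp = 2.20×10⁻²⁰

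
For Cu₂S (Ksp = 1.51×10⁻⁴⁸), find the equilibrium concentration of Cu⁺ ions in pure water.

1.45×10⁻¹⁶ M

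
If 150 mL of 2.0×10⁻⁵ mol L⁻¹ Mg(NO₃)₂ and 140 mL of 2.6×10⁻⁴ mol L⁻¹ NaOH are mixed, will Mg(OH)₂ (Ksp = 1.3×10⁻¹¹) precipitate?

After mixing, V = 150 mL + 140 mL = 290 mL.
[Mg²⁺] = (2.0×10⁻⁵)(150)/290 = 1.0×10⁻⁵ mol L⁻¹
[OH⁻] = (2.6×10⁻⁴)(140)/290 = 1.3×10⁻⁴ mol L⁻¹
Q = [Mg²⁺][OH⁻]^2 = 1.6×10⁻¹³
Q < Ksp (1.6×10⁻¹³ vs 1.3×10⁻¹¹); the solution remains unsaturated and no precipitate forms.

No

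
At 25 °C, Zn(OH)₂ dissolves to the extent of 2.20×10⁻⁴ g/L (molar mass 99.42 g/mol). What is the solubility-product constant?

Convert to molarity: s = 2.20×10⁻⁴ / 99.42 = 2.2128×10⁻⁶ mol/L
Zn(OH)₂(s) ⇌ Zn²⁺(aq) + 2 OH⁻(aq)
Let s be the molar solubility. Then [Zn²⁺] = s and [OH⁻] = 2s.
Ksp = [Zn²⁺][OH⁻]^2 = s · (2s)^2 = 4s^3
Ksp = 4 × (2.2128×10⁻⁶)^3 = 4.33×10⁻¹⁷

Ksp = 4.33×10⁻¹⁷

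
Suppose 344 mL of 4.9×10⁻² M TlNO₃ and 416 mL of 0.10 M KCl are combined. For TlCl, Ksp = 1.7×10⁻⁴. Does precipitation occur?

After mixing, V = 344 mL + 416 mL = 760 mL.
[Tl⁺] = (4.9×10⁻²)(344)/760 = 2.2×10⁻² M
[Cl⁻] = (0.10)(416)/760 = 5.5×10⁻² M
Q = [Tl⁺][Cl⁻] = 1.2×10⁻³
Since Q (1.2×10⁻³) exceeds Ksp (1.7×10⁻⁴), TlCl will precipitate.

Yes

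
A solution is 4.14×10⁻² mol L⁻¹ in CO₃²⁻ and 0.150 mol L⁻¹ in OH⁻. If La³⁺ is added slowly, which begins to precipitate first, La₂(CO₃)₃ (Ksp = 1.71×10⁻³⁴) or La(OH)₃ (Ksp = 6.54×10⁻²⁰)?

La(OH)₃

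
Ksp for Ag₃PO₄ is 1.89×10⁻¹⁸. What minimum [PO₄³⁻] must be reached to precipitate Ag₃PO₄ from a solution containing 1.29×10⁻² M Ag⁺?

8.80×10⁻¹³ M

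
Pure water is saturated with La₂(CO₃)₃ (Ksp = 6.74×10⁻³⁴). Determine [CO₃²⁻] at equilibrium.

2.73×10⁻⁷ M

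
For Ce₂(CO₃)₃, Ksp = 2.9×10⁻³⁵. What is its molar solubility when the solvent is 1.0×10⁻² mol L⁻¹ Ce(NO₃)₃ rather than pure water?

2.2×10⁻¹¹ M

Ce₂(CO₃)₃(s) ⇌ 2 Ce³⁺(aq) + 3 CO₃²⁻(aq)
With Ce³⁺ already at 1.0×10⁻² mol L⁻¹ and s small, take [Ce³⁺] ≈ 1.0×10⁻² mol L⁻¹ and [CO₃²⁻] = 3s.
Ksp = [Ce³⁺]^2[CO₃²⁻]^3 = (1.0×10⁻²)^2(3s)^3
(3s)^3 = 2.9×10⁻³⁵ / (1.0×10⁻²)^2 = 2.9×10⁻³¹
s = 2.2×10⁻¹¹ mol L⁻¹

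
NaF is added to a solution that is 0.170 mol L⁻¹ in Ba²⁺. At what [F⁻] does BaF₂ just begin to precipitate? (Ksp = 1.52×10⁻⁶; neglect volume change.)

Each salt precipitates once Q = Ksp for that salt.
BaF₂(s) ⇌ Ba²⁺(aq) + 2 F⁻(aq)
Ksp = [Ba²⁺][F⁻]^2 = [F⁻]^2(0.170)
[F⁻]^2 = 1.52×10⁻⁶ / (0.170) = 8.94×10⁻⁶
[F⁻] = 2.99×10⁻³ mol L⁻¹

2.99×10⁻³ M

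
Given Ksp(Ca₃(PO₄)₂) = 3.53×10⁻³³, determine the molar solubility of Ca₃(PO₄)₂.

1.27×10⁻⁷ M

Ca₃(PO₄)₂(s) ⇌ 3 Ca²⁺(aq) + 2 PO₄³⁻(aq)
Let s be the molar solubility. Then [Ca²⁺] = 3s and [PO₄³⁻] = 2s.
Ksp = [Ca²⁺]^3[PO₄³⁻]^2 = (3s)^3 · (2s)^2 = 108s^5
108s^5 = 3.53×10⁻³³  ⇒  s^5 = 3.27×10⁻³⁵
s = (3.27×10⁻³⁵)^(1/5) = 1.27×10⁻⁷ M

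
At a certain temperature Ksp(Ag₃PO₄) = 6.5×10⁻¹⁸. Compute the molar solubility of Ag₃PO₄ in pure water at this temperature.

2.2×10⁻⁵ M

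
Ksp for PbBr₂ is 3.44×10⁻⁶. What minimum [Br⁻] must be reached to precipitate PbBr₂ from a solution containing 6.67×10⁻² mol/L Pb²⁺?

Each salt precipitates once Q = Ksp for that salt.
PbBr₂(s) ⇌ Pb²⁺(aq) + 2 Br⁻(aq)
Ksp = [Pb²⁺][Br⁻]^2 = [Br⁻]^2(6.67×10⁻²)
[Br⁻]^2 = 3.44×10⁻⁶ / (6.67×10⁻²) = 5.16×10⁻⁵
[Br⁻] = 7.18×10⁻³ mol/L

7.18×10⁻³ M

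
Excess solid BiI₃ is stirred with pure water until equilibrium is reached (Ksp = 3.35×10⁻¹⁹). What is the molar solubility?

BiI₃(s) ⇌ Bi³⁺(aq) + 3 I⁻(aq)
With molar solubility s: [Bi³⁺] = s, [I⁻] = 3s.
Ksp = [Bi³⁺][I⁻]^3 = s · (3s)^3 = 27s^4
27s^4 = 3.35×10⁻¹⁹  ⇒  s^4 = 1.24×10⁻²⁰
Taking the 4th root, s = 1.06×10⁻⁵ mol L⁻¹.

1.06×10⁻⁵ M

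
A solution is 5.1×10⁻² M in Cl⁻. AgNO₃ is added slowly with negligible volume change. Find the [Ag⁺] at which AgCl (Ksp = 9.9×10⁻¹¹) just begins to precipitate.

1.9×10⁻⁹ M

Each salt precipitates once Q = Ksp for that salt.
AgCl(s) ⇌ Ag⁺(aq) + Cl⁻(aq)
Ksp = [Ag⁺][Cl⁻] = [Ag⁺](5.1×10⁻²)
[Ag⁺] = 9.9×10⁻¹¹ / (5.1×10⁻²) = 1.9×10⁻⁹
[Ag⁺] = 1.9×10⁻⁹ M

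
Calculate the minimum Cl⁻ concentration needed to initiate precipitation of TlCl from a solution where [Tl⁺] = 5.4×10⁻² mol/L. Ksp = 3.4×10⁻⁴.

6.3×10⁻³ M

A salt starts to precipitate once the ion product Q reaches its Ksp.
TlCl(s) ⇌ Tl⁺(aq) + Cl⁻(aq)
Ksp = [Tl⁺][Cl⁻] = [Cl⁻](5.4×10⁻²)
[Cl⁻] = 3.4×10⁻⁴ / (5.4×10⁻²) = 6.3×10⁻³
[Cl⁻] = 6.3×10⁻³ mol/L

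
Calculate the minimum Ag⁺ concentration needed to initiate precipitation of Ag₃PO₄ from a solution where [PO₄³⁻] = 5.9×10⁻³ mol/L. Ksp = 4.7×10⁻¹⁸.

9.3×10⁻⁶ M

Precipitation begins when Q = Ksp.
Ag₃PO₄(s) ⇌ 3 Ag⁺(aq) + PO₄³⁻(aq)
Ksp = [Ag⁺]^3[PO₄³⁻] = [Ag⁺]^3(5.9×10⁻³)
[Ag⁺]^3 = 4.7×10⁻¹⁸ / (5.9×10⁻³) = 8.0×10⁻¹⁶
[Ag⁺] = 9.3×10⁻⁶ mol/L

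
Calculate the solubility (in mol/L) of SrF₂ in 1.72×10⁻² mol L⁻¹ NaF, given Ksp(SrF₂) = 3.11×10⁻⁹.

SrF₂(s) ⇌ Sr²⁺(aq) + 2 F⁻(aq)
The solution already contains F⁻ at 1.72×10⁻² mol L⁻¹. Let s be the molar solubility of SrF₂.
[F⁻] ≈ 1.72×10⁻² mol L⁻¹ (common ion dominates); [Sr²⁺] = s.
Ksp = [Sr²⁺][F⁻]^2 = s(1.72×10⁻²)^2
s = 3.11×10⁻⁹ / (1.72×10⁻²)^2 = 1.05×10⁻⁵
s = 1.05×10⁻⁵ mol L⁻¹

1.05×10⁻⁵ M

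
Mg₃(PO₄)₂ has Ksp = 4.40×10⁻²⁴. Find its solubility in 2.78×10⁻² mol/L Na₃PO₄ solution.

Mg₃(PO₄)₂(s) ⇌ 3 Mg²⁺(aq) + 2 PO₄³⁻(aq)
Let s be the solubility of Mg₃(PO₄)₂ here. The common ion gives [PO₄³⁻] ≈ 2.78×10⁻² mol/L, and [Mg²⁺] = 3s.
Ksp = [Mg²⁺]^3[PO₄³⁻]^2 = (3s)^3(2.78×10⁻²)^2
(3s)^3 = 4.40×10⁻²⁴ / (2.78×10⁻²)^2 = 5.69×10⁻²¹
s = 5.95×10⁻⁸ mol/L

5.95×10⁻⁸ M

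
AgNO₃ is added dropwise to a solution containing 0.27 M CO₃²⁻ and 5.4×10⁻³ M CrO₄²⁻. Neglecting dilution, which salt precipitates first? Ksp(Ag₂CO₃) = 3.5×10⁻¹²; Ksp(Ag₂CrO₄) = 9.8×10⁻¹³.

Precipitation begins when Q = Ksp.
For Ag₂CO₃: [Ag⁺] = (Ksp/[CO₃²⁻])^(1/2) = 3.6×10⁻⁶ M
For Ag₂CrO₄: [Ag⁺] = (Ksp/[CrO₄²⁻])^(1/2) = 1.3×10⁻⁵ M
The smaller threshold [Ag⁺] is reached first, so Ag₂CO₃ precipitates first.

Ag₂CO₃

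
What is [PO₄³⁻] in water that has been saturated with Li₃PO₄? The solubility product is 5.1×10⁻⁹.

3.7×10⁻³ M

Li₃PO₄(s) ⇌ 3 Li⁺(aq) + PO₄³⁻(aq)
If s mol/L of Li₃PO₄ dissolves, [Li⁺] = 3s and [PO₄³⁻] = s.
Ksp = [Li⁺]^3[PO₄³⁻] = (3s)^3 · s = 27s^4 = 5.1×10⁻⁹
s = 3.7×10⁻³ mol L⁻¹
[PO₄³⁻] = s = 3.7×10⁻³ mol L⁻¹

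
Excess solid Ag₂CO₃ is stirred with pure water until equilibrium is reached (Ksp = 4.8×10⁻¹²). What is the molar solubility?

1.1×10⁻⁴ M

Ag₂CO₃(s) ⇌ 2 Ag⁺(aq) + CO₃²⁻(aq)
For each mole of Ag₂CO₃ that dissolves per liter, [Ag⁺] = 2s and [CO₃²⁻] = s; let s denote this solubility.
Ksp = [Ag⁺]^2[CO₃²⁻] = (2s)^2 · s = 4s^3
4s^3 = 4.8×10⁻¹²  ⇒  s^3 = 1.2×10⁻¹²
s = 1.1×10⁻⁴ mol L⁻¹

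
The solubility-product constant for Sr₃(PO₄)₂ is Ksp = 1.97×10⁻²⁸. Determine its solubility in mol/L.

Sr₃(PO₄)₂(s) ⇌ 3 Sr²⁺(aq) + 2 PO₄³⁻(aq)
Let s be the molar solubility. Then [Sr²⁺] = 3s and [PO₄³⁻] = 2s.
Ksp = [Sr²⁺]^3[PO₄³⁻]^2 = (3s)^3 · (2s)^2 = 108s^5
108s^5 = 1.97×10⁻²⁸  ⇒  s^5 = 1.82×10⁻³⁰
Taking the 5th root, s = 1.13×10⁻⁶ mol L⁻¹.

1.13×10⁻⁶ M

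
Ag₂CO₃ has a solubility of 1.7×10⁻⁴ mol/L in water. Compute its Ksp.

Ksp = 2.0×10⁻¹¹

Ag₂CO₃(s) ⇌ 2 Ag⁺(aq) + CO₃²⁻(aq)
With molar solubility s: [Ag⁺] = 2s, [CO₃²⁻] = s.
Ksp = [Ag⁺]^2[CO₃²⁻] = (2s)^2 · s = 4s^3
Ksp = 4 × (1.7×10⁻⁴)^3 = 2.0×10⁻¹¹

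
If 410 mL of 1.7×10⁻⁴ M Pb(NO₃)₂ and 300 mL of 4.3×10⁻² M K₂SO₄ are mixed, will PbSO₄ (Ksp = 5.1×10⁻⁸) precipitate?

Total volume after mixing = 410 + 300 = 710 mL.
[Pb²⁺] = (1.7×10⁻⁴)(410)/710 = 9.8×10⁻⁵ M
[SO₄²⁻] = (4.3×10⁻²)(300)/710 = 1.8×10⁻² M
Q = [Pb²⁺][SO₄²⁻] = 1.8×10⁻⁶
Since Q (1.8×10⁻⁶) exceeds Ksp (5.1×10⁻⁸), PbSO₄ will precipitate.

Yes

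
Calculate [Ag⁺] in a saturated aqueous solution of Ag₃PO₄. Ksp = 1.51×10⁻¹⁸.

4.61×10⁻⁵ M

Ag₃PO₄(s) ⇌ 3 Ag⁺(aq) + PO₄³⁻(aq)
With molar solubility s: [Ag⁺] = 3s, [PO₄³⁻] = s.
Ksp = [Ag⁺]^3[PO₄³⁻] = (3s)^3 · s = 27s^4 = 1.51×10⁻¹⁸
s = 1.54×10⁻⁵ M
[Ag⁺] = 3s = 4.61×10⁻⁵ M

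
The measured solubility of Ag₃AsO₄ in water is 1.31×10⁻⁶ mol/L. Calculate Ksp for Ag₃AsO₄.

Ksp = 7.95×10⁻²³

Ag₃AsO₄(s) ⇌ 3 Ag⁺(aq) + AsO₄³⁻(aq)
With molar solubility s: [Ag⁺] = 3s, [AsO₄³⁻] = s.
Ksp = [Ag⁺]^3[AsO₄³⁻] = (3s)^3 · s = 27s^4
Ksp = 27 × (1.31×10⁻⁶)^4 = 7.95×10⁻²³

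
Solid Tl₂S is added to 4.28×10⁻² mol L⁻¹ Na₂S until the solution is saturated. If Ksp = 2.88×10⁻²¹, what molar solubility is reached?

1.30×10⁻¹⁰ M

Tl₂S(s) ⇌ 2 Tl⁺(aq) + S²⁻(aq)
Let s be the solubility of Tl₂S here. The common ion gives [S²⁻] ≈ 4.28×10⁻² mol L⁻¹, and [Tl⁺] = 2s.
Ksp = [Tl⁺]^2[S²⁻] = (2s)^2(4.28×10⁻²)
(2s)^2 = 2.88×10⁻²¹ / (4.28×10⁻²) = 6.73×10⁻²⁰
s = 1.30×10⁻¹⁰ mol L⁻¹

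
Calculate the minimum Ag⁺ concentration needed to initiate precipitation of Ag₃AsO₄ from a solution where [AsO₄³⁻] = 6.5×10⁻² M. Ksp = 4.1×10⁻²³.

Each salt precipitates once Q = Ksp for that salt.
Ag₃AsO₄(s) ⇌ 3 Ag⁺(aq) + AsO₄³⁻(aq)
Ksp = [Ag⁺]^3[AsO₄³⁻] = [Ag⁺]^3(6.5×10⁻²)
[Ag⁺]^3 = 4.1×10⁻²³ / (6.5×10⁻²) = 6.3×10⁻²²
[Ag⁺] = 8.6×10⁻⁸ M

8.6×10⁻⁸ M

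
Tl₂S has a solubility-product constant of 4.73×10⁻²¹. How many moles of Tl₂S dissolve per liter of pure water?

Tl₂S(s) ⇌ 2 Tl⁺(aq) + S²⁻(aq)
Let s be the molar solubility. Then [Tl⁺] = 2s and [S²⁻] = s.
Ksp = [Tl⁺]^2[S²⁻] = (2s)^2 · s = 4s^3
4s^3 = 4.73×10⁻²¹  ⇒  s^3 = 1.18×10⁻²¹
s = 1.06×10⁻⁷ M

1.06×10⁻⁷ M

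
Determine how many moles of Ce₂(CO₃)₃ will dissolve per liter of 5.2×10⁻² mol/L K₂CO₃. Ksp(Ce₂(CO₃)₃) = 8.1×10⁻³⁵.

3.8×10⁻¹⁶ M

Ce₂(CO₃)₃(s) ⇌ 2 Ce³⁺(aq) + 3 CO₃²⁻(aq)
With CO₃²⁻ already at 5.2×10⁻² mol/L and s small, take [CO₃²⁻] ≈ 5.2×10⁻² mol/L and [Ce³⁺] = 2s.
Ksp = [Ce³⁺]^2[CO₃²⁻]^3 = (2s)^2(5.2×10⁻²)^3
(2s)^2 = 8.1×10⁻³⁵ / (5.2×10⁻²)^3 = 5.8×10⁻³¹
s = 3.8×10⁻¹⁶ mol/L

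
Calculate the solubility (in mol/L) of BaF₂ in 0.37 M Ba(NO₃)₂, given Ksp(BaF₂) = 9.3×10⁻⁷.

7.9×10⁻⁴ M

BaF₂(s) ⇌ Ba²⁺(aq) + 2 F⁻(aq)
Ba²⁺ is already present at 0.37 M. If s mol/L of BaF₂ dissolves, [F⁻] = 2s while [Ba²⁺] ≈ 0.37 M.
Ksp = [Ba²⁺][F⁻]^2 = (0.37)(2s)^2
(2s)^2 = 9.3×10⁻⁷ / (0.37) = 2.5×10⁻⁶
s = 7.9×10⁻⁴ M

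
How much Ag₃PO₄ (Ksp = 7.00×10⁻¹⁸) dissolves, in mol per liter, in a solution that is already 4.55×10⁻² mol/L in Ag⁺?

7.43×10⁻¹⁴ M

Ag₃PO₄(s) ⇌ 3 Ag⁺(aq) + PO₄³⁻(aq)
Ag⁺ is already present at 4.55×10⁻² mol/L. If s mol/L of Ag₃PO₄ dissolves, [PO₄³⁻] = s while [Ag⁺] ≈ 4.55×10⁻² mol/L.
Ksp = [Ag⁺]^3[PO₄³⁻] = (4.55×10⁻²)^3s
s = 7.00×10⁻¹⁸ / (4.55×10⁻²)^3 = 7.43×10⁻¹⁴
s = 7.43×10⁻¹⁴ mol/L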